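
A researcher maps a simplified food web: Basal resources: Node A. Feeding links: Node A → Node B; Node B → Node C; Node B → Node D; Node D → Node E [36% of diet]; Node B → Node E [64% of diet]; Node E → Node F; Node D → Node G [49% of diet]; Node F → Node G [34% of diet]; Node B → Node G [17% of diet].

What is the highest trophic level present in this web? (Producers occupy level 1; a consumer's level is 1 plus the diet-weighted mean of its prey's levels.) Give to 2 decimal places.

4.36

Node B: 1 + 1 = 2
Node C: 1 + 2 = 3
Node D: 1 + 2 = 3
Node E: 1 + (0.36×3 + 0.64×2) = 3.36
Node F: 1 + 3.36 = 4.36
Node G: 1 + (0.49×3 + 0.34×4.36 + 0.17×2) = 4.2924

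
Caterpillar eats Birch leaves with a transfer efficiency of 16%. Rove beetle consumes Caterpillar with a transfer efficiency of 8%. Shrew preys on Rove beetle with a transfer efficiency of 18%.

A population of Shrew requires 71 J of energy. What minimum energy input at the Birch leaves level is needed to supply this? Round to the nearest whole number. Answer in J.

30816 J

Cumulative transfer efficiency: 0.16 × 0.08 × 0.18 = 0.002304
Birch leaves energy = 71 / 0.002304 = 30816 J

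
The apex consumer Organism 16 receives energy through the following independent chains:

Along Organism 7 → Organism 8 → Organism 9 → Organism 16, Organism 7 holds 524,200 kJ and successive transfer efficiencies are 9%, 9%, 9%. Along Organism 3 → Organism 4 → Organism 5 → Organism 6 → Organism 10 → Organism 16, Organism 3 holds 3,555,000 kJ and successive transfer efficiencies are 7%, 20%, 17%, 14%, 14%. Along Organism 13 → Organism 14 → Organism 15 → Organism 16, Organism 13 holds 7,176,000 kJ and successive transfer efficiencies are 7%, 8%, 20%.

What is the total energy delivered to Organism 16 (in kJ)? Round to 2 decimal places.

8585.10 kJ

Via Organism 7: 524200 × 0.09 × 0.09 × 0.09 = 382.1418 kJ
Via Organism 3: 3555000 × 0.07 × 0.2 × 0.17 × 0.14 × 0.14 = 165.83364 kJ
Via Organism 13: 7176000 × 0.07 × 0.08 × 0.2 = 8037.12 kJ
Total at Organism 16: 382.1418 + 165.83364 + 8037.12 = 8585.09544 kJ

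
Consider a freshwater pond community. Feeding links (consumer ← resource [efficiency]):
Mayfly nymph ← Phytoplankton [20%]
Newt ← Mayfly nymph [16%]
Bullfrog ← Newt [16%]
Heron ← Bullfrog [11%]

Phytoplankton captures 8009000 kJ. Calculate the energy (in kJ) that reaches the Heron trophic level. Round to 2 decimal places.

Mayfly nymph: 8009000 × 0.2 = 1601800 kJ
Newt: 1601800 × 0.16 = 256288 kJ
Bullfrog: 256288 × 0.16 = 41006.08 kJ
Heron: 41006.08 × 0.11 = 4510.6688 kJ

4510.67 kJ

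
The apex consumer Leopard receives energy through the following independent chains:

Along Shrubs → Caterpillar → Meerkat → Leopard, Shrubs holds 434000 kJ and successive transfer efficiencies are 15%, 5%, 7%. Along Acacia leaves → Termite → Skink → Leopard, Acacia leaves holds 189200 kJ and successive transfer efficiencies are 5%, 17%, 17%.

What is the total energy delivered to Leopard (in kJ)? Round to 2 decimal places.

501.24 kJ

Via Shrubs: 434000 × 0.15 × 0.05 × 0.07 = 227.85 kJ
Via Acacia leaves: 189200 × 0.05 × 0.17 × 0.17 = 273.394 kJ
Total at Leopard: 227.85 + 273.394 = 501.244 kJ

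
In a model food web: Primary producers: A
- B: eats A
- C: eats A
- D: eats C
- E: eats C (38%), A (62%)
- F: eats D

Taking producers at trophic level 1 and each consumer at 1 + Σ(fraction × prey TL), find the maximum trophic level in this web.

B: 1 + 1 = 2
C: 1 + 1 = 2
D: 1 + 2 = 3
E: 1 + (0.38×2 + 0.62×1) = 2.38
F: 1 + 3 = 4

4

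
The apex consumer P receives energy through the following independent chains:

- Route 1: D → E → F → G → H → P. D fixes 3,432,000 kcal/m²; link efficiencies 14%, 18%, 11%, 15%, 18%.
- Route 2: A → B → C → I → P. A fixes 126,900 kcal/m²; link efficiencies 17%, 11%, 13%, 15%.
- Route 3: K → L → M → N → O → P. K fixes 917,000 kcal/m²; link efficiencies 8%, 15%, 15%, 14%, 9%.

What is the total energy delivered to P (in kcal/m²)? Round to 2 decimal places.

323.94 kcal/m²

Route 1: 3432000 × 0.14 × 0.18 × 0.11 × 0.15 × 0.18 = 256.864608 kcal/m²
Route 2: 126900 × 0.17 × 0.11 × 0.13 × 0.15 = 46.274085 kcal/m²
Route 3: 917000 × 0.08 × 0.15 × 0.15 × 0.14 × 0.09 = 20.79756 kcal/m²
Total at P: 256.864608 + 46.274085 + 20.79756 = 323.936253 kcal/m²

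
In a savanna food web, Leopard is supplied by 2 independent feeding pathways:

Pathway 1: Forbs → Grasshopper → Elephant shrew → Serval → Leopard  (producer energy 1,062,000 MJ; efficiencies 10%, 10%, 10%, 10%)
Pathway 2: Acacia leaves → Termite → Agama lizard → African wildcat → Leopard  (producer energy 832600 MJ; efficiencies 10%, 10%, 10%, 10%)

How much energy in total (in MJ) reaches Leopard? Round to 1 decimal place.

Pathway 1: 1062000 × 0.1 × 0.1 × 0.1 × 0.1 = 106.2 MJ
Pathway 2: 832600 × 0.1 × 0.1 × 0.1 × 0.1 = 83.26 MJ
Total at Leopard: 106.2 + 83.26 = 189.46 MJ

189.5 MJ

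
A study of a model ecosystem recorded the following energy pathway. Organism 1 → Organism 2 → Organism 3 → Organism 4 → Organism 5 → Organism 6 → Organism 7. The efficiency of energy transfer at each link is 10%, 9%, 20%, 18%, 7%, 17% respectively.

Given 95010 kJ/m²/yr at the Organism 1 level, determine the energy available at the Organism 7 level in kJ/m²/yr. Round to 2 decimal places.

0.37 kJ/m²/yr

Organism 2: 95010 × 0.1 = 9501 kJ/m²/yr
Organism 3: 9501 × 0.09 = 855.09 kJ/m²/yr
Organism 4: 855.09 × 0.2 = 171.018 kJ/m²/yr
Organism 5: 171.018 × 0.18 = 30.78324 kJ/m²/yr
Organism 6: 30.78324 × 0.07 = 2.1548268 kJ/m²/yr
Organism 7: 2.1548268 × 0.17 = 0.366320556 kJ/m²/yr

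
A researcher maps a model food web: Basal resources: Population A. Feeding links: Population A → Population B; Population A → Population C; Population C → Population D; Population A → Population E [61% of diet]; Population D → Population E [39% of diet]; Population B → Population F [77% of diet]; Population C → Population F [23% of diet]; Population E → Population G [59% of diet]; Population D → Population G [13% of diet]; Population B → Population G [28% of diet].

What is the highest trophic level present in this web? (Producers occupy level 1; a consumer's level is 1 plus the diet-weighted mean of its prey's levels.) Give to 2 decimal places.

3.59

Population B: 1 + 1 = 2
Population C: 1 + 1 = 2
Population D: 1 + 2 = 3
Population E: 1 + (0.61×1 + 0.39×3) = 2.78
Population F: 1 + (0.77×2 + 0.23×2) = 3
Population G: 1 + (0.59×2.78 + 0.13×3 + 0.28×2) = 3.5902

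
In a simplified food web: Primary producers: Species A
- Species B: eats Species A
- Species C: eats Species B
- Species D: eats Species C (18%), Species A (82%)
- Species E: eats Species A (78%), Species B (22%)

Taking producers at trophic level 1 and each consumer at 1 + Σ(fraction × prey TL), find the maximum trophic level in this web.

3

Species B: 1 + 1 = 2
Species C: 1 + 2 = 3
Species D: 1 + (0.18×3 + 0.82×1) = 2.36
Species E: 1 + (0.78×1 + 0.22×2) = 2.22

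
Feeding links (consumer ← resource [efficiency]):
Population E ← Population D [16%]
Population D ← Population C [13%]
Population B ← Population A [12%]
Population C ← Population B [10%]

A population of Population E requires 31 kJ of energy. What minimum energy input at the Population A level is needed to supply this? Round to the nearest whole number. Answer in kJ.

124199 kJ

Cumulative transfer efficiency: 0.12 × 0.1 × 0.13 × 0.16 = 0.0002496
Population A energy = 31 / 0.0002496 = 124199 kJ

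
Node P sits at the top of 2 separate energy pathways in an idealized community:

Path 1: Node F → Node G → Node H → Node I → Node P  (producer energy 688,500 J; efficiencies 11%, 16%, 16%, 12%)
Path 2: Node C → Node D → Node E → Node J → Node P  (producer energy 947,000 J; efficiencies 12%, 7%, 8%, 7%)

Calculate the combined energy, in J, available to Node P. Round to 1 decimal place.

277.2 J

Path 1: 688500 × 0.11 × 0.16 × 0.16 × 0.12 = 232.65792 J
Path 2: 947000 × 0.12 × 0.07 × 0.08 × 0.07 = 44.54688 J
Total at Node P: 232.65792 + 44.54688 = 277.2048 J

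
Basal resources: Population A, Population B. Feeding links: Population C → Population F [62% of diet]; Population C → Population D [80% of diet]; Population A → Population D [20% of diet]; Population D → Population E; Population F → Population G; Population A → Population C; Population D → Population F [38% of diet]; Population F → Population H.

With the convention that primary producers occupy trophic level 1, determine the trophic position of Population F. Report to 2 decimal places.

Population C: 1 + 1 = 2
Population D: 1 + (0.2×1 + 0.8×2) = 2.8
Population E: 1 + 2.8 = 3.8
Population F: 1 + (0.38×2.8 + 0.62×2) = 3.304
Population G: 1 + 3.304 = 4.304
Population H: 1 + 3.304 = 4.304

3.30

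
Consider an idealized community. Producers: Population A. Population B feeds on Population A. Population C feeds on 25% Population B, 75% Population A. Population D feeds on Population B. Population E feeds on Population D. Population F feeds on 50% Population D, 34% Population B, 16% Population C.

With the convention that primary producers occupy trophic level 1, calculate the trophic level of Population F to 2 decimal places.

Population B: 1 + 1 = 2
Population C: 1 + (0.25×2 + 0.75×1) = 2.25
Population D: 1 + 2 = 3
Population E: 1 + 3 = 4
Population F: 1 + (0.5×3 + 0.34×2 + 0.16×2.25) = 3.54

3.54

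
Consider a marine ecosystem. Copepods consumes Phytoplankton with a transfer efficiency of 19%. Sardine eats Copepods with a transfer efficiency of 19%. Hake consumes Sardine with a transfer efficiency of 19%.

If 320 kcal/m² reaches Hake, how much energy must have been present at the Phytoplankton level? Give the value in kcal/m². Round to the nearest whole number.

Cumulative transfer efficiency: 0.19 × 0.19 × 0.19 = 0.006859
Phytoplankton energy = 320 / 0.006859 = 46654 kcal/m²

46654 kcal/m²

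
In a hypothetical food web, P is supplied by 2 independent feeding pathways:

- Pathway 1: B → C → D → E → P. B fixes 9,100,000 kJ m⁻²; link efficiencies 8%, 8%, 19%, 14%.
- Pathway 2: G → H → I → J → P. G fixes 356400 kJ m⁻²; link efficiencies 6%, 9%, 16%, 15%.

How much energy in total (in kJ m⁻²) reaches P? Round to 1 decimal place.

1595.4 kJ m⁻²

Pathway 1: 9100000 × 0.08 × 0.08 × 0.19 × 0.14 = 1549.184 kJ m⁻²
Pathway 2: 356400 × 0.06 × 0.09 × 0.16 × 0.15 = 46.18944 kJ m⁻²
Total at P: 1549.184 + 46.18944 = 1595.37344 kJ m⁻²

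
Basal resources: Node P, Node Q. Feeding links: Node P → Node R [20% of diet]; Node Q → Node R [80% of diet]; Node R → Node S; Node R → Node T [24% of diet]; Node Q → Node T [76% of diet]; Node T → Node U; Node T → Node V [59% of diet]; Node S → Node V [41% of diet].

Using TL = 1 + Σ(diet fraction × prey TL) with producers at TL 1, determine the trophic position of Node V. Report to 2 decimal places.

3.55

Node R: 1 + (0.2×1 + 0.8×1) = 2
Node S: 1 + 2 = 3
Node T: 1 + (0.24×2 + 0.76×1) = 2.24
Node U: 1 + 2.24 = 3.24
Node V: 1 + (0.59×2.24 + 0.41×3) = 3.5516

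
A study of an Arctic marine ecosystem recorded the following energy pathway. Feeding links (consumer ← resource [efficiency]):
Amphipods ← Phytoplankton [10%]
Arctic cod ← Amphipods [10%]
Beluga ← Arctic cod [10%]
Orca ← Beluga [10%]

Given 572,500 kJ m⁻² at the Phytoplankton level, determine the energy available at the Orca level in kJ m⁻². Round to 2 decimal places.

Amphipods: 572500 × 0.1 = 57250 kJ m⁻²
Arctic cod: 57250 × 0.1 = 5725 kJ m⁻²
Beluga: 5725 × 0.1 = 572.5 kJ m⁻²
Orca: 572.5 × 0.1 = 57.25 kJ m⁻²

57.25 kJ m⁻²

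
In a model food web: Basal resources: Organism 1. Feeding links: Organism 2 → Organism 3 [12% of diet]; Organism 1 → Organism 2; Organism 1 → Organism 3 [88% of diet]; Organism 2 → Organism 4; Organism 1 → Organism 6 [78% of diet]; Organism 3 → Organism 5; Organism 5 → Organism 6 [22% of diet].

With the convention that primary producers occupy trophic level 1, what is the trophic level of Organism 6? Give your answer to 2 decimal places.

2.47

Organism 2: 1 + 1 = 2
Organism 3: 1 + (0.12×2 + 0.88×1) = 2.12
Organism 4: 1 + 2 = 3
Organism 5: 1 + 2.12 = 3.12
Organism 6: 1 + (0.22×3.12 + 0.78×1) = 2.4664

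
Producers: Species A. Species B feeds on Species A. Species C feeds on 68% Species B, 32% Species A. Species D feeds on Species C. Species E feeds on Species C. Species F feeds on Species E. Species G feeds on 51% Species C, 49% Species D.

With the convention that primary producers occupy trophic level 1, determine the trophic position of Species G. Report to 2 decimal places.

Species B: 1 + 1 = 2
Species C: 1 + (0.68×2 + 0.32×1) = 2.68
Species D: 1 + 2.68 = 3.68
Species E: 1 + 2.68 = 3.68
Species F: 1 + 3.68 = 4.68
Species G: 1 + (0.51×2.68 + 0.49×3.68) = 4.17

4.17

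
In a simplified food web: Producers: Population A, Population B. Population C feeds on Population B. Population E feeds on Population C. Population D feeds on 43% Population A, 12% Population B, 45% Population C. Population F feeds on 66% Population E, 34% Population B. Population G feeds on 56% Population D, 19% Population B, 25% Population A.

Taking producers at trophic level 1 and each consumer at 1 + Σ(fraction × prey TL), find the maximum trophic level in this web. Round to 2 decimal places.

Population C: 1 + 1 = 2
Population D: 1 + (0.43×1 + 0.12×1 + 0.45×2) = 2.45
Population E: 1 + 2 = 3
Population F: 1 + (0.66×3 + 0.34×1) = 3.32
Population G: 1 + (0.56×2.45 + 0.19×1 + 0.25×1) = 2.812

3.32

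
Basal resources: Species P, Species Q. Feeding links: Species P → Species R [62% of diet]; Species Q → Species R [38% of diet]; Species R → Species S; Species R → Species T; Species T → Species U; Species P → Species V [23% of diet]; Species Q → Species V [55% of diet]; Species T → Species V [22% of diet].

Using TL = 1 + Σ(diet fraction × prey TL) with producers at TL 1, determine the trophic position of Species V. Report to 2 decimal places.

Species R: 1 + (0.62×1 + 0.38×1) = 2
Species S: 1 + 2 = 3
Species T: 1 + 2 = 3
Species U: 1 + 3 = 4
Species V: 1 + (0.23×1 + 0.55×1 + 0.22×3) = 2.44

2.44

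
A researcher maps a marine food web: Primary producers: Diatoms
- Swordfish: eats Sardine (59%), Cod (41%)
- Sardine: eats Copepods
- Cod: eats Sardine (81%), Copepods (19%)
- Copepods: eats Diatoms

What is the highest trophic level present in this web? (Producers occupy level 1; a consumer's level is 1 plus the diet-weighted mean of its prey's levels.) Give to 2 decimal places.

Copepods: 1 + 1 = 2
Sardine: 1 + 2 = 3
Cod: 1 + (0.81×3 + 0.19×2) = 3.81
Swordfish: 1 + (0.59×3 + 0.41×3.81) = 4.3321

4.33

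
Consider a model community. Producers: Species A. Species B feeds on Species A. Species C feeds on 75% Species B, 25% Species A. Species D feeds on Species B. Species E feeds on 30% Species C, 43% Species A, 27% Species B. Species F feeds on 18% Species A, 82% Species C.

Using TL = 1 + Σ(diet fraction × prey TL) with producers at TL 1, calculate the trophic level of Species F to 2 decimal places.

3.44

Species B: 1 + 1 = 2
Species C: 1 + (0.75×2 + 0.25×1) = 2.75
Species D: 1 + 2 = 3
Species E: 1 + (0.3×2.75 + 0.43×1 + 0.27×2) = 2.795
Species F: 1 + (0.18×1 + 0.82×2.75) = 3.435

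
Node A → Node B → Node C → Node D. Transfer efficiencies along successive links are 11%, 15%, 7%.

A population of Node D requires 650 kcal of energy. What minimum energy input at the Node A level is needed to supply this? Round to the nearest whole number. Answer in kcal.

Cumulative transfer efficiency: 0.11 × 0.15 × 0.07 = 0.001155
Node A energy = 650 / 0.001155 = 562771 kcal

562771 kcal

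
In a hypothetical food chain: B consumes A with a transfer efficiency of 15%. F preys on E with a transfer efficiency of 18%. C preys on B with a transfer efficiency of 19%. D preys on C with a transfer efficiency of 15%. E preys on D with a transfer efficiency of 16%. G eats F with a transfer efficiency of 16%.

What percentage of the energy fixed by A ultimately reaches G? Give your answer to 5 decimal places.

0.00197%

Product of link efficiencies: 0.15 × 0.19 × 0.15 × 0.16 × 0.18 × 0.16 = 0.0000196992
As a percentage: 0.0000196992 × 100 = 0.00197%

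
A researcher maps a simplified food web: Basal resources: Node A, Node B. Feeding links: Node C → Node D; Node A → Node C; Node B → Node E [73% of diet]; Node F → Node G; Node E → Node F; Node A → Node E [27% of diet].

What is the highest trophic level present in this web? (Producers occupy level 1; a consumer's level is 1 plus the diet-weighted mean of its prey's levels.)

Node C: 1 + 1 = 2
Node D: 1 + 2 = 3
Node E: 1 + (0.27×1 + 0.73×1) = 2
Node F: 1 + 2 = 3
Node G: 1 + 3 = 4

4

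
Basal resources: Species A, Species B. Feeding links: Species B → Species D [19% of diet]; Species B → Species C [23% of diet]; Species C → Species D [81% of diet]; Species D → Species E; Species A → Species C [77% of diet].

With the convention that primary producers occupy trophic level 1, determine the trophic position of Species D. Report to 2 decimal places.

2.81

Species C: 1 + (0.77×1 + 0.23×1) = 2
Species D: 1 + (0.81×2 + 0.19×1) = 2.81
Species E: 1 + 2.81 = 3.81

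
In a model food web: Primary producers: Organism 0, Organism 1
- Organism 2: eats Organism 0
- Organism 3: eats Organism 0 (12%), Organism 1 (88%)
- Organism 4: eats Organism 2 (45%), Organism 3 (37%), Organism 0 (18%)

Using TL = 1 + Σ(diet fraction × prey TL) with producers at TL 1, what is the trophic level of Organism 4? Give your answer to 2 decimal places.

2.82

Organism 2: 1 + 1 = 2
Organism 3: 1 + (0.12×1 + 0.88×1) = 2
Organism 4: 1 + (0.45×2 + 0.37×2 + 0.18×1) = 2.82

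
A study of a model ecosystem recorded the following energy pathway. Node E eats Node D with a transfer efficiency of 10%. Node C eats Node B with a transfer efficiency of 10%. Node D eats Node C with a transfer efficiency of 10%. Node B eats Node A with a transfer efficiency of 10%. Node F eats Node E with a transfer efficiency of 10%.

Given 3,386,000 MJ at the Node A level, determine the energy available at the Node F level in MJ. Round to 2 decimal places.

Node B: 3386000 × 0.1 = 338600 MJ
Node C: 338600 × 0.1 = 33860 MJ
Node D: 33860 × 0.1 = 3386 MJ
Node E: 3386 × 0.1 = 338.6 MJ
Node F: 338.6 × 0.1 = 33.86 MJ

33.86 MJ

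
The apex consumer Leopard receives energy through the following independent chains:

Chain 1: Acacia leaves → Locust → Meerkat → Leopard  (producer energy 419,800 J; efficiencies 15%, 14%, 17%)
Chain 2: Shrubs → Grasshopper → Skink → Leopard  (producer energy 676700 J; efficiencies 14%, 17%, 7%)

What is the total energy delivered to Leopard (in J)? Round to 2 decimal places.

Chain 1: 419800 × 0.15 × 0.14 × 0.17 = 1498.686 J
Chain 2: 676700 × 0.14 × 0.17 × 0.07 = 1127.3822 J
Total at Leopard: 1498.686 + 1127.3822 = 2626.0682 J

2626.07 J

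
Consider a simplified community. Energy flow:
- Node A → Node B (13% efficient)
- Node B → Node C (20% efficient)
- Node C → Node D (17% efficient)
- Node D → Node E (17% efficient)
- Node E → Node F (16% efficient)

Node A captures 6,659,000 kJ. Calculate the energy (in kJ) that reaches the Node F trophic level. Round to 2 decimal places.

Node B: 6659000 × 0.13 = 865670 kJ
Node C: 865670 × 0.2 = 173134 kJ
Node D: 173134 × 0.17 = 29432.78 kJ
Node E: 29432.78 × 0.17 = 5003.5726 kJ
Node F: 5003.5726 × 0.16 = 800.571616 kJ

800.57 kJ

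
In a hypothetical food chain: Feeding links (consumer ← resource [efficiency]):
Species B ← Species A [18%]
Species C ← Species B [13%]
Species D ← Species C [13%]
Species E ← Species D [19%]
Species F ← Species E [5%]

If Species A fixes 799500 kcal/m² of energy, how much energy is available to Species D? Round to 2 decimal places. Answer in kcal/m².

Species B: 799500 × 0.18 = 143910 kcal/m²
Species C: 143910 × 0.13 = 18708.3 kcal/m²
Species D: 18708.3 × 0.13 = 2432.079 kcal/m²

2432.08 kcal/m²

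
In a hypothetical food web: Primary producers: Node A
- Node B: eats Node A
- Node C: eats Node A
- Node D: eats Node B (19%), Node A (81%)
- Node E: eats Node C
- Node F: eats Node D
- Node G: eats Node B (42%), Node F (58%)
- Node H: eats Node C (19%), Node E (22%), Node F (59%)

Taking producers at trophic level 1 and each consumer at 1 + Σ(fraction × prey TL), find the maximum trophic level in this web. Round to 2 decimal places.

3.92

Node B: 1 + 1 = 2
Node C: 1 + 1 = 2
Node D: 1 + (0.19×2 + 0.81×1) = 2.19
Node E: 1 + 2 = 3
Node F: 1 + 2.19 = 3.19
Node G: 1 + (0.42×2 + 0.58×3.19) = 3.6902
Node H: 1 + (0.19×2 + 0.22×3 + 0.59×3.19) = 3.9221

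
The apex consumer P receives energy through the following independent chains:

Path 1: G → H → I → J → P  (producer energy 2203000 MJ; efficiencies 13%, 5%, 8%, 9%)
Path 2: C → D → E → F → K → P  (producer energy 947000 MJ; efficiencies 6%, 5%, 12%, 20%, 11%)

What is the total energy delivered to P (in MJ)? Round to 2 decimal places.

Path 1: 2203000 × 0.13 × 0.05 × 0.08 × 0.09 = 103.1004 MJ
Path 2: 947000 × 0.06 × 0.05 × 0.12 × 0.2 × 0.11 = 7.50024 MJ
Total at P: 103.1004 + 7.50024 = 110.60064 MJ

110.60 MJ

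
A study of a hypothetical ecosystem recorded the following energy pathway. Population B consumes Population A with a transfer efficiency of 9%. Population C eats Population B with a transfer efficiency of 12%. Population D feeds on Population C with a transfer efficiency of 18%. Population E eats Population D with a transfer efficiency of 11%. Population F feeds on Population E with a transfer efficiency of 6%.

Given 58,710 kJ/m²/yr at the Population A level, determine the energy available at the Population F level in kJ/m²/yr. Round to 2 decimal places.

0.75 kJ/m²/yr

Population B: 58710 × 0.09 = 5283.9 kJ/m²/yr
Population C: 5283.9 × 0.12 = 634.068 kJ/m²/yr
Population D: 634.068 × 0.18 = 114.13224 kJ/m²/yr
Population E: 114.13224 × 0.11 = 12.5545464 kJ/m²/yr
Population F: 12.5545464 × 0.06 = 0.753272784 kJ/m²/yr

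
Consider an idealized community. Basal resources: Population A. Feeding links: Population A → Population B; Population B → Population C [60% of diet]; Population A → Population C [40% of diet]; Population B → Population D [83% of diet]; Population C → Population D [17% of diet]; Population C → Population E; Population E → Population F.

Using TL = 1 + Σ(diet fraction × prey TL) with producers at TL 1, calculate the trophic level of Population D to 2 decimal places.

3.10

Population B: 1 + 1 = 2
Population C: 1 + (0.6×2 + 0.4×1) = 2.6
Population D: 1 + (0.83×2 + 0.17×2.6) = 3.102
Population E: 1 + 2.6 = 3.6
Population F: 1 + 3.6 = 4.6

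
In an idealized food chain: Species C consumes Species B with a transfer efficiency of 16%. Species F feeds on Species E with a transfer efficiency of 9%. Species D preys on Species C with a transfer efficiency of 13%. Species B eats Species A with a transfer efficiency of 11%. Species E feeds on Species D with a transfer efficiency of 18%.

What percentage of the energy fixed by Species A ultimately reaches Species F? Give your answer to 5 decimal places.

0.00371%

Product of link efficiencies: 0.11 × 0.16 × 0.13 × 0.18 × 0.09 = 0.0000370656
As a percentage: 0.0000370656 × 100 = 0.00371%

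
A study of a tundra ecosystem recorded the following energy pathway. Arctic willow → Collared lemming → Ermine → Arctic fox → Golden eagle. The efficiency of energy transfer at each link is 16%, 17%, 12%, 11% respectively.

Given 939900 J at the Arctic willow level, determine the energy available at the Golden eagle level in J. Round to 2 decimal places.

Collared lemming: 939900 × 0.16 = 150384 J
Ermine: 150384 × 0.17 = 25565.28 J
Arctic fox: 25565.28 × 0.12 = 3067.8336 J
Golden eagle: 3067.8336 × 0.11 = 337.461696 J

337.46 J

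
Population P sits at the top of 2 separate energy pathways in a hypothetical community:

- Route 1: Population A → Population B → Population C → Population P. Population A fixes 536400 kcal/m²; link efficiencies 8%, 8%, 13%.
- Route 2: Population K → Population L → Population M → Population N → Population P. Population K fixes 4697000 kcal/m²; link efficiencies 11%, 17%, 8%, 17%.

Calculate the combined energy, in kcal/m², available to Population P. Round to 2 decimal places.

1640.83 kcal/m²

Route 1: 536400 × 0.08 × 0.08 × 0.13 = 446.2848 kcal/m²
Route 2: 4697000 × 0.11 × 0.17 × 0.08 × 0.17 = 1194.54104 kcal/m²
Total at Population P: 446.2848 + 1194.54104 = 1640.82584 kcal/m²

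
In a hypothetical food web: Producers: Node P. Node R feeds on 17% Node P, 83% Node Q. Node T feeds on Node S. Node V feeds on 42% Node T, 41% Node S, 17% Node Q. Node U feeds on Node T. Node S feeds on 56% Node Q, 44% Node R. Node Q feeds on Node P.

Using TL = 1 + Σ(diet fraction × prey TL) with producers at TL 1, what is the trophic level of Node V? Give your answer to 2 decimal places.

4.55

Node Q: 1 + 1 = 2
Node R: 1 + (0.17×1 + 0.83×2) = 2.83
Node S: 1 + (0.56×2 + 0.44×2.83) = 3.3652
Node T: 1 + 3.3652 = 4.3652
Node U: 1 + 4.3652 = 5.3652
Node V: 1 + (0.42×4.3652 + 0.41×3.3652 + 0.17×2) = 4.553116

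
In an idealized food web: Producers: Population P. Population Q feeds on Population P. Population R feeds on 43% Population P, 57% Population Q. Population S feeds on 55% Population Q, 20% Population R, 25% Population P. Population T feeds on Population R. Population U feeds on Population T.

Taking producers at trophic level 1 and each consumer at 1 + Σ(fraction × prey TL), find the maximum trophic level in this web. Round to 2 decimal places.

4.57

Population Q: 1 + 1 = 2
Population R: 1 + (0.43×1 + 0.57×2) = 2.57
Population S: 1 + (0.55×2 + 0.2×2.57 + 0.25×1) = 2.864
Population T: 1 + 2.57 = 3.57
Population U: 1 + 3.57 = 4.57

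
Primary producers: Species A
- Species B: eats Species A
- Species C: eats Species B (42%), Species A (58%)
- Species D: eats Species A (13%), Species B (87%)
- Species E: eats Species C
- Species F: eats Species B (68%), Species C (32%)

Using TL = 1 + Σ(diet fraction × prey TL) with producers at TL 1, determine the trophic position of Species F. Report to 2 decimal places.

Species B: 1 + 1 = 2
Species C: 1 + (0.42×2 + 0.58×1) = 2.42
Species D: 1 + (0.13×1 + 0.87×2) = 2.87
Species E: 1 + 2.42 = 3.42
Species F: 1 + (0.68×2 + 0.32×2.42) = 3.1344

3.13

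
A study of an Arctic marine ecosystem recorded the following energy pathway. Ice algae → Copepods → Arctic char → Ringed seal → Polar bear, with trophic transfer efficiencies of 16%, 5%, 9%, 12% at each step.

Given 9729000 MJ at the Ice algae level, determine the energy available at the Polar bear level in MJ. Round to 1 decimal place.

840.6 MJ

Copepods: 9729000 × 0.16 = 1556640 MJ
Arctic char: 1556640 × 0.05 = 77832 MJ
Ringed seal: 77832 × 0.09 = 7004.88 MJ
Polar bear: 7004.88 × 0.12 = 840.5856 MJ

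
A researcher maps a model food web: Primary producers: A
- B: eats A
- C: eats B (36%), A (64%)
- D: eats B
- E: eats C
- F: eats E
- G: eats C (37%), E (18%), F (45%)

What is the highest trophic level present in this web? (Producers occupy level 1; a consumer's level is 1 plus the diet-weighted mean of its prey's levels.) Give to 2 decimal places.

4.44

B: 1 + 1 = 2
C: 1 + (0.36×2 + 0.64×1) = 2.36
D: 1 + 2 = 3
E: 1 + 2.36 = 3.36
F: 1 + 3.36 = 4.36
G: 1 + (0.37×2.36 + 0.18×3.36 + 0.45×4.36) = 4.44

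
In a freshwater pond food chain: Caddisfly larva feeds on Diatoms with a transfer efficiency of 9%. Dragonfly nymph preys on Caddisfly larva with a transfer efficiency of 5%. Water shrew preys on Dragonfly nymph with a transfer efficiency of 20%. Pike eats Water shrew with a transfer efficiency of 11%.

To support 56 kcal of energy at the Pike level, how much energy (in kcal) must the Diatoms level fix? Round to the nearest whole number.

565657 kcal

Cumulative transfer efficiency: 0.09 × 0.05 × 0.2 × 0.11 = 0.000099
Diatoms energy = 56 / 0.000099 = 565657 kcal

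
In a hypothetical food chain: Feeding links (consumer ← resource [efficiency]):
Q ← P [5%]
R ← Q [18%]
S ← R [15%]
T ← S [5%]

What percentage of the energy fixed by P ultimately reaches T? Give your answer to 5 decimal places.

0.00675%

Product of link efficiencies: 0.05 × 0.18 × 0.15 × 0.05 = 0.0000675
As a percentage: 0.0000675 × 100 = 0.00675%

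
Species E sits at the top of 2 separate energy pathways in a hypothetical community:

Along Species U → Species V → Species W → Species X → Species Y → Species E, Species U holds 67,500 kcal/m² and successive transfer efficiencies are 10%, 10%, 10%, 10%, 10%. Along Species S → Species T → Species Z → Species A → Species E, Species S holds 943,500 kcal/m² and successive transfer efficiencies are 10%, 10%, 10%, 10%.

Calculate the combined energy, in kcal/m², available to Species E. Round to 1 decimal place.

95.0 kcal/m²

Via Species U: 67500 × 0.1 × 0.1 × 0.1 × 0.1 × 0.1 = 0.675 kcal/m²
Via Species S: 943500 × 0.1 × 0.1 × 0.1 × 0.1 = 94.35 kcal/m²
Total at Species E: 0.675 + 94.35 = 95.025 kcal/m²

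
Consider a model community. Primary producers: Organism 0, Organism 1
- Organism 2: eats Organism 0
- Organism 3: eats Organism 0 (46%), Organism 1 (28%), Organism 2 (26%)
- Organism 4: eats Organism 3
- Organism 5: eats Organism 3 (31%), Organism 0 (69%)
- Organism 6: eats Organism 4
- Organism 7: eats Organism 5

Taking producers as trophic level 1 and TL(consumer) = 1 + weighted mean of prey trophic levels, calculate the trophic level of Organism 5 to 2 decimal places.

2.39

Organism 2: 1 + 1 = 2
Organism 3: 1 + (0.46×1 + 0.28×1 + 0.26×2) = 2.26
Organism 4: 1 + 2.26 = 3.26
Organism 5: 1 + (0.31×2.26 + 0.69×1) = 2.3906
Organism 6: 1 + 3.26 = 4.26
Organism 7: 1 + 2.3906 = 3.3906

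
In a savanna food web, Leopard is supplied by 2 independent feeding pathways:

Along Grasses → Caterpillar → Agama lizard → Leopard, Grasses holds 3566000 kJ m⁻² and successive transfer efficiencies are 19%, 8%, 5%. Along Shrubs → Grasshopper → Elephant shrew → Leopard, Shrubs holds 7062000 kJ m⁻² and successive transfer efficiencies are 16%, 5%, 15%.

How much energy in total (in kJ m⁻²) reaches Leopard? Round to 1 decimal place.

11184.6 kJ m⁻²

Via Grasses: 3566000 × 0.19 × 0.08 × 0.05 = 2710.16 kJ m⁻²
Via Shrubs: 7062000 × 0.16 × 0.05 × 0.15 = 8474.4 kJ m⁻²
Total at Leopard: 2710.16 + 8474.4 = 11184.56 kJ m⁻²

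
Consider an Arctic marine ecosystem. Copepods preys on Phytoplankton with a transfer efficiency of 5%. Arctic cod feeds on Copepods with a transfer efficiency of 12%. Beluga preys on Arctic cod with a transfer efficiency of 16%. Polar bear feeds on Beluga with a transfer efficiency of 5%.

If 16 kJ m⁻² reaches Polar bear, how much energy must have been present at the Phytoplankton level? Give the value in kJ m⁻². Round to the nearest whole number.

Cumulative transfer efficiency: 0.05 × 0.12 × 0.16 × 0.05 = 0.000048
Phytoplankton energy = 16 / 0.000048 = 333333 kJ m⁻²

333333 kJ m⁻²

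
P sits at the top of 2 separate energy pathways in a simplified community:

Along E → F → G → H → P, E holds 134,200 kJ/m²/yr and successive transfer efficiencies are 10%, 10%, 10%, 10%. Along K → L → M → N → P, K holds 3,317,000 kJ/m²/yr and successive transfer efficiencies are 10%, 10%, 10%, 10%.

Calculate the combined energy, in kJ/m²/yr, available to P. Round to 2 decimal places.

Via E: 134200 × 0.1 × 0.1 × 0.1 × 0.1 = 13.42 kJ/m²/yr
Via K: 3317000 × 0.1 × 0.1 × 0.1 × 0.1 = 331.7 kJ/m²/yr
Total at P: 13.42 + 331.7 = 345.12 kJ/m²/yr

345.12 kJ/m²/yr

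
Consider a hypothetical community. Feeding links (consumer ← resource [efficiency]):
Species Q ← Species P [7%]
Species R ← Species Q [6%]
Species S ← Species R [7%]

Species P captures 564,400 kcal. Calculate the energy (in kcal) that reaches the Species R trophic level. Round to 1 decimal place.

Species Q: 564400 × 0.07 = 39508 kcal
Species R: 39508 × 0.06 = 2370.48 kcal

2370.5 kcal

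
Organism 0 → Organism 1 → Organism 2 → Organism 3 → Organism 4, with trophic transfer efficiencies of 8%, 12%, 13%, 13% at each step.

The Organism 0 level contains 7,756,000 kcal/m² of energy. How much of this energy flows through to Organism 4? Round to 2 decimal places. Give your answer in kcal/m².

Organism 1: 7756000 × 0.08 = 620480 kcal/m²
Organism 2: 620480 × 0.12 = 74457.6 kcal/m²
Organism 3: 74457.6 × 0.13 = 9679.488 kcal/m²
Organism 4: 9679.488 × 0.13 = 1258.33344 kcal/m²

1258.33 kcal/m²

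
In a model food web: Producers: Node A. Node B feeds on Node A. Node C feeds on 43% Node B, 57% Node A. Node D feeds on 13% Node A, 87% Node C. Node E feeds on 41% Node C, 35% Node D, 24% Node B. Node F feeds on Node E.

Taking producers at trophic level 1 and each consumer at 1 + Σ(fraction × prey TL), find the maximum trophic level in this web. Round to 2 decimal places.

Node B: 1 + 1 = 2
Node C: 1 + (0.43×2 + 0.57×1) = 2.43
Node D: 1 + (0.13×1 + 0.87×2.43) = 3.2441
Node E: 1 + (0.41×2.43 + 0.35×3.2441 + 0.24×2) = 3.611735
Node F: 1 + 3.611735 = 4.611735

4.61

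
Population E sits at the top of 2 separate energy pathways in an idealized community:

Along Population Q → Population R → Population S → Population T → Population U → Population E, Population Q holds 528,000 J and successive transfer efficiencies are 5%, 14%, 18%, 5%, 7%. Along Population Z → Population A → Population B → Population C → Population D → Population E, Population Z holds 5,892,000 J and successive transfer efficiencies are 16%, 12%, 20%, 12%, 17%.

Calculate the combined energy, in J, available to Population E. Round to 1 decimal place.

Via Population Q: 528000 × 0.05 × 0.14 × 0.18 × 0.05 × 0.07 = 2.32848 J
Via Population Z: 5892000 × 0.16 × 0.12 × 0.2 × 0.12 × 0.17 = 461.555712 J
Total at Population E: 2.32848 + 461.555712 = 463.884192 J

463.9 J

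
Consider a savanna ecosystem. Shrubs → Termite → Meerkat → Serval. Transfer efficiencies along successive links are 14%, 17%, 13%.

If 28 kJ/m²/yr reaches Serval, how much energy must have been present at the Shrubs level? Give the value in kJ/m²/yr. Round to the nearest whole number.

Cumulative transfer efficiency: 0.14 × 0.17 × 0.13 = 0.003094
Shrubs energy = 28 / 0.003094 = 9050 kJ/m²/yr

9050 kJ/m²/yr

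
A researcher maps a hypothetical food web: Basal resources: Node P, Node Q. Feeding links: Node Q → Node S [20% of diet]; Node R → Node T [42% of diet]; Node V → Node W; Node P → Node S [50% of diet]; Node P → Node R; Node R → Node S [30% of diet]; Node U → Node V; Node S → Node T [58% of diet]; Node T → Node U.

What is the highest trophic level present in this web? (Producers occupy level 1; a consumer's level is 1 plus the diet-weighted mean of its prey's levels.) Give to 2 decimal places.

Node R: 1 + 1 = 2
Node S: 1 + (0.5×1 + 0.3×2 + 0.2×1) = 2.3
Node T: 1 + (0.58×2.3 + 0.42×2) = 3.174
Node U: 1 + 3.174 = 4.174
Node V: 1 + 4.174 = 5.174
Node W: 1 + 5.174 = 6.174

6.17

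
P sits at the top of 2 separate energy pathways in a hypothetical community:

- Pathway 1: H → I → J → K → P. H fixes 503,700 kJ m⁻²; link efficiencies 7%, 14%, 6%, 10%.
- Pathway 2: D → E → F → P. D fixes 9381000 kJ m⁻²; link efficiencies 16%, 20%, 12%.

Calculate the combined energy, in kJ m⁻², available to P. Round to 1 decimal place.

36052.7 kJ m⁻²

Pathway 1: 503700 × 0.07 × 0.14 × 0.06 × 0.1 = 29.61756 kJ m⁻²
Pathway 2: 9381000 × 0.16 × 0.2 × 0.12 = 36023.04 kJ m⁻²
Total at P: 29.61756 + 36023.04 = 36052.65756 kJ m⁻²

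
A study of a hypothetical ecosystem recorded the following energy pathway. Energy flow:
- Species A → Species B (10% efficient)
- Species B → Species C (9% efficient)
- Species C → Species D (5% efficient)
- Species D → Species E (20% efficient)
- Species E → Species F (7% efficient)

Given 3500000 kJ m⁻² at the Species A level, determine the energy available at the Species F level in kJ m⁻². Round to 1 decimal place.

Species B: 3500000 × 0.1 = 350000 kJ m⁻²
Species C: 350000 × 0.09 = 31500 kJ m⁻²
Species D: 31500 × 0.05 = 1575 kJ m⁻²
Species E: 1575 × 0.2 = 315 kJ m⁻²
Species F: 315 × 0.07 = 22.05 kJ m⁻²

22.1 kJ m⁻²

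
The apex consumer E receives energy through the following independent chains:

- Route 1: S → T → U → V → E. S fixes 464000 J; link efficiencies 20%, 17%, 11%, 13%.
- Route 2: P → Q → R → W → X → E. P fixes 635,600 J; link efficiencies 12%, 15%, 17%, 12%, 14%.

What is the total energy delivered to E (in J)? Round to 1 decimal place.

Route 1: 464000 × 0.2 × 0.17 × 0.11 × 0.13 = 225.5968 J
Route 2: 635600 × 0.12 × 0.15 × 0.17 × 0.12 × 0.14 = 32.6749248 J
Total at E: 225.5968 + 32.6749248 = 258.2717248 J

258.3 J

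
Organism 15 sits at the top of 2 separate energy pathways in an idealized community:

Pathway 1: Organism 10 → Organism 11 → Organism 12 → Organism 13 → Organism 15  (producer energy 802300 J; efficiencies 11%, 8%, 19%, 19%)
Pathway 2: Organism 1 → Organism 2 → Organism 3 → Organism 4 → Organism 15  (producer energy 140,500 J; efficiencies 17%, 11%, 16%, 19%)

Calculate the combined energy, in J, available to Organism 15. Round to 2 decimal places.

334.75 J

Pathway 1: 802300 × 0.11 × 0.08 × 0.19 × 0.19 = 254.874664 J
Pathway 2: 140500 × 0.17 × 0.11 × 0.16 × 0.19 = 79.87144 J
Total at Organism 15: 254.874664 + 79.87144 = 334.746104 J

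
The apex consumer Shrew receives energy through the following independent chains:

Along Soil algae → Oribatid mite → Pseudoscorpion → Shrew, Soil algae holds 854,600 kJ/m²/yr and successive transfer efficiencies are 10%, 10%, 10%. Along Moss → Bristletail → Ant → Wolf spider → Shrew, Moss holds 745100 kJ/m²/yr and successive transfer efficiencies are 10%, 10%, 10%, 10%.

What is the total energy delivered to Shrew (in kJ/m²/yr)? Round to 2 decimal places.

Via Soil algae: 854600 × 0.1 × 0.1 × 0.1 = 854.6 kJ/m²/yr
Via Moss: 745100 × 0.1 × 0.1 × 0.1 × 0.1 = 74.51 kJ/m²/yr
Total at Shrew: 854.6 + 74.51 = 929.11 kJ/m²/yr

929.11 kJ/m²/yr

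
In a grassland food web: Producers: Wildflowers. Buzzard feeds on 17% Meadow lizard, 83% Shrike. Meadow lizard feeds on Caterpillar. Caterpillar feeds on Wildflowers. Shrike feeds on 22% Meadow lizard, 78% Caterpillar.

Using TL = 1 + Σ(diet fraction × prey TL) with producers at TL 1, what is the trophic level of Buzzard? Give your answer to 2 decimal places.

Caterpillar: 1 + 1 = 2
Meadow lizard: 1 + 2 = 3
Shrike: 1 + (0.22×3 + 0.78×2) = 3.22
Buzzard: 1 + (0.17×3 + 0.83×3.22) = 4.1826

4.18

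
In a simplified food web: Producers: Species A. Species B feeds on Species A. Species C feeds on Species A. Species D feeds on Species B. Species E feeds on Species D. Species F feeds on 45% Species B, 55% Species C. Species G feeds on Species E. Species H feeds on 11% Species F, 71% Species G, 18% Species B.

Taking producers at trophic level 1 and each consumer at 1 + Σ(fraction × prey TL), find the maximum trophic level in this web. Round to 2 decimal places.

Species B: 1 + 1 = 2
Species C: 1 + 1 = 2
Species D: 1 + 2 = 3
Species E: 1 + 3 = 4
Species F: 1 + (0.45×2 + 0.55×2) = 3
Species G: 1 + 4 = 5
Species H: 1 + (0.11×3 + 0.71×5 + 0.18×2) = 5.24

5.24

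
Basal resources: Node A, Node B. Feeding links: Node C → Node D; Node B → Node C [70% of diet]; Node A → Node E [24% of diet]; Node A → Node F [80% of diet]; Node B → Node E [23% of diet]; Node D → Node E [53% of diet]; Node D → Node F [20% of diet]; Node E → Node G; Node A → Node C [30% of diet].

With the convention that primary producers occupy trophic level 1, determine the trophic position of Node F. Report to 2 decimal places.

2.40

Node C: 1 + (0.3×1 + 0.7×1) = 2
Node D: 1 + 2 = 3
Node E: 1 + (0.53×3 + 0.23×1 + 0.24×1) = 3.06
Node F: 1 + (0.8×1 + 0.2×3) = 2.4
Node G: 1 + 3.06 = 4.06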